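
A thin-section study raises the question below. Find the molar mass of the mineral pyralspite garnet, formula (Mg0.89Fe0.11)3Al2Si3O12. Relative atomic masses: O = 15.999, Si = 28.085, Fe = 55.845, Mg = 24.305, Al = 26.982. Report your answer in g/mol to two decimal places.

413.53 g/mol

The formula mass is the sum 2.67·24.305 + 0.33·55.845 + 2·26.982 + 3·28.085 + 12·15.999.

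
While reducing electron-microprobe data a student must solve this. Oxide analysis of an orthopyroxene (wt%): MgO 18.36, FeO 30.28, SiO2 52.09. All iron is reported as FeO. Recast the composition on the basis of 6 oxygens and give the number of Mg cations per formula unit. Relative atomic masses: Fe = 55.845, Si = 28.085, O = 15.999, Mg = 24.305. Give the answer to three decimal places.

1.047 Mg apfu

18.36 wt% MgO ÷ 40.304 g/mol = 0.45554 mol, giving 0.45554 Mg and 0.45554 O.
30.28 wt% FeO ÷ 71.844 g/mol = 0.42147 mol, giving 0.42147 Fe and 0.42147 O.
52.09 wt% SiO2 ÷ 60.083 g/mol = 0.86697 mol, giving 0.86697 Si and 1.73394 O.
Oxygen sums to 2.61095; scaling by 6/2.61095 = 2.29801 puts the formula on 6 O.
Mg: 0.45554 × 2.29801 = 1.047 atoms per formula unit.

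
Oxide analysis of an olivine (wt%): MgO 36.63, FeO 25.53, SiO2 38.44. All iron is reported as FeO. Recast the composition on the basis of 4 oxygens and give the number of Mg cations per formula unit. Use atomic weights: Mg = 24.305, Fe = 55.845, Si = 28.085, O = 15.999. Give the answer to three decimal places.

1.429 Mg apfu

36.63 wt% MgO ÷ 40.304 g/mol = 0.90884 mol, giving 0.90884 Mg and 0.90884 O.
25.53 wt% FeO ÷ 71.844 g/mol = 0.35535 mol, giving 0.35535 Fe and 0.35535 O.
38.44 wt% SiO2 ÷ 60.083 g/mol = 0.63978 mol, giving 0.63978 Si and 1.27956 O.
Oxygen sums to 2.54375; scaling by 4/2.54375 = 1.57248 puts the formula on 4 O.
Mg: 0.90884 × 1.57248 = 1.429 atoms per formula unit.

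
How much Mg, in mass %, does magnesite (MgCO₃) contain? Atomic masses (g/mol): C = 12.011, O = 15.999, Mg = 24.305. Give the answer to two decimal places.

Molar mass of MgCO₃: 1×24.305 + 1×12.011 + 3×15.999 = 84.313 g/mol.
Mass of Mg per formula unit: 1 × 24.305 = 24.305 g.
Weight fraction Mg = 24.305 / 84.313 = 0.2883.

28.83 mass %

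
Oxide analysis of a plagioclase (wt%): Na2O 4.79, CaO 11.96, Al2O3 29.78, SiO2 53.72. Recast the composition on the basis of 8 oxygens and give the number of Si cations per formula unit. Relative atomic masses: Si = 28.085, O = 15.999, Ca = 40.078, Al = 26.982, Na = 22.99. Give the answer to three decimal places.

Na2O (M=61.979): mol = 0.07728; Na = 0.15456, O = 0.07728.
CaO (M=56.077): mol = 0.21328; Ca = 0.21328, O = 0.21328.
Al2O3 (M=101.961): mol = 0.29207; Al = 0.58414, O = 0.87621.
SiO2 (M=60.083): mol = 0.89410; Si = 0.89410, O = 1.78820.
ΣO = 2.95497; factor = 8/ΣO = 2.70730.
Si apfu = 0.89410 × 2.70730 = 2.421.

2.421 Si apfu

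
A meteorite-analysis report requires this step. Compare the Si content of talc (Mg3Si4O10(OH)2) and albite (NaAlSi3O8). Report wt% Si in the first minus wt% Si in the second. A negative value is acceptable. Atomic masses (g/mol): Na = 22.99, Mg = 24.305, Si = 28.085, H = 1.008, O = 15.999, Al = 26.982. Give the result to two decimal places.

M(Mg3Si4O10(OH)2) = 379.259 g/mol, so wt% Si = 112.340/379.259 × 100 = 29.62%.
M(NaAlSi3O8) = 262.219 g/mol, so wt% Si = 84.255/262.219 × 100 = 32.13%.
29.62 − 32.13 = -2.51 pp.

-2.51 percentage points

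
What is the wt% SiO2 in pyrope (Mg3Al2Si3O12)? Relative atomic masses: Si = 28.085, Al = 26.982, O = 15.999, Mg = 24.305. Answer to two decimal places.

44.71 wt%

Molar mass of Mg3Al2Si3O12 = 3*24.305 + 2*26.982 + 3*28.085 + 12*15.999 = 403.122 g/mol.
Each formula unit contains 3 Si, equivalent to 3/1 = 3.0000 mol SiO2.
M(SiO2) = 1×28.085 + 2×15.999 = 60.083 g/mol.
Mass of SiO2 per formula unit = 3.0000 × 60.083 = 180.249 g.
SiO2 wt% = 180.249 / 403.122 × 100 = 44.71%.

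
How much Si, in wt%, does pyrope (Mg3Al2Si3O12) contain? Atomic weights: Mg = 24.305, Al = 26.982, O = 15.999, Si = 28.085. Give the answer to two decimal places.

Formula mass = 3×24.305 + 2×26.982 + 3×28.085 + 12×15.999 = 403.122 g/mol, of which 84.255 g is Si.
So Si makes up 84.255/403.122 = 0.2090 of the mass, i.e. 20.90%.

20.90 wt%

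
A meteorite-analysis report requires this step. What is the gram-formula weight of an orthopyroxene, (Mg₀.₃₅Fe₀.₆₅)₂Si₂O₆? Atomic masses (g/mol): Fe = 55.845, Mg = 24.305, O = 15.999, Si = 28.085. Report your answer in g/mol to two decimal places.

The formula mass is the sum 0.70(24.305) + 1.30(55.845) + 2(28.085) + 6(15.999).

241.78 g/mol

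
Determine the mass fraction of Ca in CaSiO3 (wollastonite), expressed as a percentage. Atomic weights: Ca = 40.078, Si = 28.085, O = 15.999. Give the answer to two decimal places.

34.50 wt%

Formula mass = 1·40.078 + 1·28.085 + 3·15.999 = 116.160 g/mol, of which 40.078 g is Ca.
So Ca makes up 40.078/116.160 = 0.3450 of the mass, i.e. 34.50%.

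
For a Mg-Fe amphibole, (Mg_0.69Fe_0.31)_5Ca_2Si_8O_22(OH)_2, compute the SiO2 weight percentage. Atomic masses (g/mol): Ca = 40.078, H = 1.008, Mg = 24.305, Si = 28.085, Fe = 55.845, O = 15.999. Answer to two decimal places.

M((Mg_0.69Fe_0.31)_5Ca_2Si_8O_22(OH)_2) = 861.240 g/mol; M(SiO2) = 60.083 g/mol.
Moles SiO2 per formula unit = 8 Si ÷ 1 = 8.0000.
SiO2 fraction = (8.0000 × 60.083) / 861.240 = 480.664/861.240 = 0.5581.

55.81 wt%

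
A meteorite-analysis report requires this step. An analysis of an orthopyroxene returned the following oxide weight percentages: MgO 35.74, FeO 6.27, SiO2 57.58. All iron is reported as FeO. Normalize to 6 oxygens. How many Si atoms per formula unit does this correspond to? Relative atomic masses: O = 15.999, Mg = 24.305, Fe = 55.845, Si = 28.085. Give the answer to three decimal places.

35.74 wt% MgO ÷ 40.304 g/mol = 0.88676 mol, giving 0.88676 Mg and 0.88676 O.
6.27 wt% FeO ÷ 71.844 g/mol = 0.08727 mol, giving 0.08727 Fe and 0.08727 O.
57.58 wt% SiO2 ÷ 60.083 g/mol = 0.95834 mol, giving 0.95834 Si and 1.91668 O.
Oxygen sums to 2.89071; scaling by 6/2.89071 = 2.07561 puts the formula on 6 O.
Si: 0.95834 × 2.07561 = 1.989 atoms per formula unit.

1.989 Si apfu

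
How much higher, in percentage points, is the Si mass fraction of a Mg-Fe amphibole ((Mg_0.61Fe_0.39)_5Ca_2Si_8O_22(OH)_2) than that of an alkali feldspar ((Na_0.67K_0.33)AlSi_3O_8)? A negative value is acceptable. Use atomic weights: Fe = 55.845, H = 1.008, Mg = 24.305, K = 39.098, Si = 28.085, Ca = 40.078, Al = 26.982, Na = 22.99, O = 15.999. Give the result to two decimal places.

Si in (Mg_0.61Fe_0.39)_5Ca_2Si_8O_22(OH)_2: molar mass 873.856 g/mol; 8×28.085 = 224.680 g → 25.71 wt%.
Si in (Na_0.67K_0.33)AlSi_3O_8: molar mass 267.535 g/mol; 3×28.085 = 84.255 g → 31.49 wt%.
Difference = 25.71 − 31.49 = -5.78 percentage points.

-5.78 percentage points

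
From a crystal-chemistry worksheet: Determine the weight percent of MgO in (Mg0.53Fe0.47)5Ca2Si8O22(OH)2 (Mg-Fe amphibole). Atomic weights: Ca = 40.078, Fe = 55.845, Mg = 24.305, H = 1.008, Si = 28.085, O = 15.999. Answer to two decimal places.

12.05 wt%

Formula mass = 886.472 g/mol.
2.65 Mg → 2.6500 mol MgO per formula unit; M(MgO) = 40.304, so MgO mass = 106.806 g.
106.806/886.472 × 100 = 12.05 wt%.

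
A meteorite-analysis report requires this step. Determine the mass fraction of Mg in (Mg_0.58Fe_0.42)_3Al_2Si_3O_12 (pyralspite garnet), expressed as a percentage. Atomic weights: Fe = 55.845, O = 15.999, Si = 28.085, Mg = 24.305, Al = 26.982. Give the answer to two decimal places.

9.55 wt%

Molar mass of (Mg_0.58Fe_0.42)_3Al_2Si_3O_12: 1.74×24.305 + 1.26×55.845 + 2×26.982 + 3×28.085 + 12×15.999 = 442.862 g/mol.
Mass of Mg per formula unit: 1.74 × 24.305 = 42.291 g.
Weight fraction Mg = 42.291 / 442.862 = 0.0955.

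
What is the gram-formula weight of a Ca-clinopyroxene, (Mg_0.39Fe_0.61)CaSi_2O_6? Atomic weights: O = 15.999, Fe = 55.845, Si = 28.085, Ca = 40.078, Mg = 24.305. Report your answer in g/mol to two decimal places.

The formula mass is the sum 0.39*24.305 + 0.61*55.845 + 1*40.078 + 2*28.085 + 6*15.999.

235.79 g/mol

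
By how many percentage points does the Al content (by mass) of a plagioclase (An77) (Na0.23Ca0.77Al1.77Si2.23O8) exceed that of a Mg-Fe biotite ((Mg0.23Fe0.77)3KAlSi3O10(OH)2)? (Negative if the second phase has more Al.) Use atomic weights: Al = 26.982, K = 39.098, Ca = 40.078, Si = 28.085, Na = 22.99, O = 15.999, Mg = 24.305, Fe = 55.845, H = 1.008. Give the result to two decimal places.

Al in Na0.23Ca0.77Al1.77Si2.23O8: molar mass 274.527 g/mol; 1.77×26.982 = 47.758 g → 17.40 wt%.
Al in (Mg0.23Fe0.77)3KAlSi3O10(OH)2: molar mass 490.111 g/mol; 1×26.982 = 26.982 g → 5.51 wt%.
Difference = 17.40 − 5.51 = 11.89 percentage points.

11.89 percentage points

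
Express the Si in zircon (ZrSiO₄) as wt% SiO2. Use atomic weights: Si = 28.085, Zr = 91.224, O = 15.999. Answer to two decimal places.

32.78 wt%

Molar mass of ZrSiO₄ = 1×91.224 + 1×28.085 + 4×15.999 = 183.305 g/mol.
Each formula unit contains 1 Si, equivalent to 1/1 = 1.0000 mol SiO2.
M(SiO2) = 1×28.085 + 2×15.999 = 60.083 g/mol.
Mass of SiO2 per formula unit = 1.0000 × 60.083 = 60.083 g.
SiO2 wt% = 60.083 / 183.305 × 100 = 32.78%.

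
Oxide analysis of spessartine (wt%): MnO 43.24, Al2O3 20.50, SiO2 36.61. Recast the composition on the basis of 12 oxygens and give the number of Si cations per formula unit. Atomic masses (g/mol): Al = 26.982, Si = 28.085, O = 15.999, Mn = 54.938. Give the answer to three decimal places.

3.007 Si apfu

43.24 wt% MnO ÷ 70.937 g/mol = 0.60955 mol, giving 0.60955 Mn and 0.60955 O.
20.50 wt% Al2O3 ÷ 101.961 g/mol = 0.20106 mol, giving 0.40212 Al and 0.60318 O.
36.61 wt% SiO2 ÷ 60.083 g/mol = 0.60932 mol, giving 0.60932 Si and 1.21864 O.
Oxygen sums to 2.43137; scaling by 12/2.43137 = 4.93549 puts the formula on 12 O.
Si: 0.60932 × 4.93549 = 3.007 atoms per formula unit.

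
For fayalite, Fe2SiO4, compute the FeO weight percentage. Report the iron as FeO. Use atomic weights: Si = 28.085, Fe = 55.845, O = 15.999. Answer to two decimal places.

70.51 wt%

Formula mass = 203.771 g/mol.
2 Fe → 2.0000 mol FeO per formula unit; M(FeO) = 71.844, so FeO mass = 143.688 g.
143.688/203.771 × 100 = 70.51 wt%.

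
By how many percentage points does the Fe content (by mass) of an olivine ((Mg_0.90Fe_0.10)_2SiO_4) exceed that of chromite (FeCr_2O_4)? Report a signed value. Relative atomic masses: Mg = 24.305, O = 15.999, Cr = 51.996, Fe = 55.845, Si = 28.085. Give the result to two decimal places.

First mineral: 11.169 g Fe in 146.999 g formula = 7.60 wt% Fe.
Second mineral: 55.845 g Fe in 223.833 g formula = 24.95 wt% Fe.
7.60% − 24.95% gives a difference of -17.35 percentage points.

-17.35 percentage points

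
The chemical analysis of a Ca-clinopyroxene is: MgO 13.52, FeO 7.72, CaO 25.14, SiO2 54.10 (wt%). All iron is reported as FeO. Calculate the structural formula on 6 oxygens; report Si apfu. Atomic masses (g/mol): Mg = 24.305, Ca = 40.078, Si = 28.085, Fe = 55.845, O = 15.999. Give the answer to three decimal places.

2.007 Si apfu

MgO: 13.52/40.304 = 0.33545 mol → 0.33545 mol Mg, 0.33545 mol O.
FeO: 7.72/71.844 = 0.10746 mol → 0.10746 mol Fe, 0.10746 mol O.
CaO: 25.14/56.077 = 0.44831 mol → 0.44831 mol Ca, 0.44831 mol O.
SiO2: 54.10/60.083 = 0.90042 mol → 0.90042 mol Si, 1.80084 mol O.
Total oxygen = 2.69206 mol. Normalization factor = 6/2.69206 = 2.22878.
Si per 6 O = 0.90042 × 2.22878 = 2.007.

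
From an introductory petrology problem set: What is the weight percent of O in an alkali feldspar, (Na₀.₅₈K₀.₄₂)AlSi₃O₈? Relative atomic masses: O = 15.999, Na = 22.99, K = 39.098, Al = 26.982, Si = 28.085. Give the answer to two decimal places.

47.58 weight percent

Molar mass of (Na₀.₅₈K₀.₄₂)AlSi₃O₈: 0.58·22.99 + 0.42·39.098 + 1·26.982 + 3·28.085 + 8·15.999 = 268.984 g/mol.
Mass of O per formula unit: 8 × 15.999 = 127.992 g.
Weight fraction O = 127.992 / 268.984 = 0.4758.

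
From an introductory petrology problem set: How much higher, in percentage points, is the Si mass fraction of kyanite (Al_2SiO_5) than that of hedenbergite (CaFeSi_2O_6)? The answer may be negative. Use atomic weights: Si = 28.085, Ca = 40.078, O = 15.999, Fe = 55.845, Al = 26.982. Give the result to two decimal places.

-5.31 percentage points

First mineral: 28.085 g Si in 162.044 g formula = 17.33 wt% Si.
Second mineral: 56.170 g Si in 248.087 g formula = 22.64 wt% Si.
17.33% − 22.64% gives a difference of -5.31 percentage points.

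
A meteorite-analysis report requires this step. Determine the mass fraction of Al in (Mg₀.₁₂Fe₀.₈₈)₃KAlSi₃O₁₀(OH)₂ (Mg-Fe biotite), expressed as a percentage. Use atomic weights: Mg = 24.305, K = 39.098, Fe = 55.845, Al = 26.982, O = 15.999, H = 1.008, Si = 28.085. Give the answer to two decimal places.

Formula mass = 0.36*24.305 + 2.64*55.845 + 1*39.098 + 1*26.982 + 3*28.085 + 12*15.999 + 2*1.008 = 500.520 g/mol, of which 26.982 g is Al.
So Al makes up 26.982/500.520 = 0.0539 of the mass, i.e. 5.39%.

5.39 mass %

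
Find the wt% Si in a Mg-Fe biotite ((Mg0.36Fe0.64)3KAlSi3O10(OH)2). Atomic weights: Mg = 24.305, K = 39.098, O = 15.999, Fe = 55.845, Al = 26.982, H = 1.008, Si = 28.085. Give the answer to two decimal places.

17.63 mass %

Formula mass = 1.08×24.305 + 1.92×55.845 + 1×39.098 + 1×26.982 + 3×28.085 + 12×15.999 + 2×1.008 = 477.811 g/mol, of which 84.255 g is Si.
So Si makes up 84.255/477.811 = 0.1763 of the mass, i.e. 17.63%.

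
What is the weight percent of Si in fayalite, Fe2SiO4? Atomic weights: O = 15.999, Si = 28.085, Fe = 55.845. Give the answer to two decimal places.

M(Fe2SiO4) = 203.771 g/mol.
Si contributes 1 × 28.085 = 28.085 g per mole.
28.085/203.771 = 0.1378 → 13.78%.

13.78 weight percent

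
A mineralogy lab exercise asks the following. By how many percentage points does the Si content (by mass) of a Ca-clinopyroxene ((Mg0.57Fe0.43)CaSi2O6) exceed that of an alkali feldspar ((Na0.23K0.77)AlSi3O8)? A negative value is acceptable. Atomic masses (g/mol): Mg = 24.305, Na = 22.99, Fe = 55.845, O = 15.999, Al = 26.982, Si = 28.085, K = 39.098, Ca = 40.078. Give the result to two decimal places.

M((Mg0.57Fe0.43)CaSi2O6) = 230.109 g/mol, so wt% Si = 56.170/230.109 × 100 = 24.41%.
M((Na0.23K0.77)AlSi3O8) = 274.622 g/mol, so wt% Si = 84.255/274.622 × 100 = 30.68%.
24.41 − 30.68 = -6.27 pp.

-6.27 percentage points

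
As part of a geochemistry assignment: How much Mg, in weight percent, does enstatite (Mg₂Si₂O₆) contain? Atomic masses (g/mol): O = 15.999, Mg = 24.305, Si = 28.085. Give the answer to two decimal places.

Formula mass = 2·24.305 + 2·28.085 + 6·15.999 = 200.774 g/mol, of which 48.610 g is Mg.
So Mg makes up 48.610/200.774 = 0.2421 of the mass, i.e. 24.21%.

24.21 weight percent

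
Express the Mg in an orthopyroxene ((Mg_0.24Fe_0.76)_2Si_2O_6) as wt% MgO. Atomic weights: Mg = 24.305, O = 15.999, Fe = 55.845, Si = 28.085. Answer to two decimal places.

M((Mg_0.24Fe_0.76)_2Si_2O_6) = 248.715 g/mol; M(MgO) = 40.304 g/mol.
Moles MgO per formula unit = 0.48 Mg ÷ 1 = 0.4800.
MgO fraction = (0.4800 × 40.304) / 248.715 = 19.346/248.715 = 0.0778.

7.78 wt%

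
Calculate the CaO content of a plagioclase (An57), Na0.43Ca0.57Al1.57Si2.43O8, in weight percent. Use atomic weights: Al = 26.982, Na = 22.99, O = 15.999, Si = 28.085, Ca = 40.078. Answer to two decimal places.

11.78 wt%

Formula mass = 271.330 g/mol.
0.57 Ca → 0.5700 mol CaO per formula unit; M(CaO) = 56.077, so CaO mass = 31.964 g.
31.964/271.330 × 100 = 11.78 wt%.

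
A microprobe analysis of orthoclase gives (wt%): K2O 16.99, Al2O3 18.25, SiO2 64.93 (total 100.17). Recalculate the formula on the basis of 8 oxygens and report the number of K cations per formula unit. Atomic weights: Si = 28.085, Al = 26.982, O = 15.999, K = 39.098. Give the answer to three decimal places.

1.003 K apfu

K2O (M=94.195): mol = 0.18037; K = 0.36074, O = 0.18037.
Al2O3 (M=101.961): mol = 0.17899; Al = 0.35798, O = 0.53697.
SiO2 (M=60.083): mol = 1.08067; Si = 1.08067, O = 2.16134.
ΣO = 2.87868; factor = 8/ΣO = 2.77905.
K apfu = 0.36074 × 2.77905 = 1.003.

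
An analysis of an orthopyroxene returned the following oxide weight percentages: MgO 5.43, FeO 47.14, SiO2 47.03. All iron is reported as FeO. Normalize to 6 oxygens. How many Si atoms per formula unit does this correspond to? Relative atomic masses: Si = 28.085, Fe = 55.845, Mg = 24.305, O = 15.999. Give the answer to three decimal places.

1.993 Si apfu

MgO: 5.43/40.304 = 0.13473 mol → 0.13473 mol Mg, 0.13473 mol O.
FeO: 47.14/71.844 = 0.65614 mol → 0.65614 mol Fe, 0.65614 mol O.
SiO2: 47.03/60.083 = 0.78275 mol → 0.78275 mol Si, 1.56550 mol O.
Total oxygen = 2.35637 mol. Normalization factor = 6/2.35637 = 2.54629.
Si per 6 O = 0.78275 × 2.54629 = 1.993.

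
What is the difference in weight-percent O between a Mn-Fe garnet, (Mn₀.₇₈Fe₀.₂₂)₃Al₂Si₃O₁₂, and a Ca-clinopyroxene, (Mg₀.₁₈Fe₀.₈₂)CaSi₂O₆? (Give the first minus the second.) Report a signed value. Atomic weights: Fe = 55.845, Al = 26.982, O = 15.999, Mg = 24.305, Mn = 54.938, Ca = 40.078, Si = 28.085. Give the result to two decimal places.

O in (Mn₀.₇₈Fe₀.₂₂)₃Al₂Si₃O₁₂: molar mass 495.620 g/mol; 12×15.999 = 191.988 g → 38.74 wt%.
O in (Mg₀.₁₈Fe₀.₈₂)CaSi₂O₆: molar mass 242.410 g/mol; 6×15.999 = 95.994 g → 39.60 wt%.
Difference = 38.74 − 39.60 = -0.86 percentage points.

-0.86 percentage points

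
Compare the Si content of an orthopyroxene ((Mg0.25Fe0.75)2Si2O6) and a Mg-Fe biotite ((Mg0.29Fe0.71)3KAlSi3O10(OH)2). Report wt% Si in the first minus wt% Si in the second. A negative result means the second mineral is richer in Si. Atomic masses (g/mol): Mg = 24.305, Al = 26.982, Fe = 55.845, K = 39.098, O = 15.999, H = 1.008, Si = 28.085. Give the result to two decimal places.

Si in (Mg0.25Fe0.75)2Si2O6: molar mass 248.084 g/mol; 2×28.085 = 56.170 g → 22.64 wt%.
Si in (Mg0.29Fe0.71)3KAlSi3O10(OH)2: molar mass 484.434 g/mol; 3×28.085 = 84.255 g → 17.39 wt%.
Difference = 22.64 − 17.39 = 5.25 percentage points.

5.25 percentage points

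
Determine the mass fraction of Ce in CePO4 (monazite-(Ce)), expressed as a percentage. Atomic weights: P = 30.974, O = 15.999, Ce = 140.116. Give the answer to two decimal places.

Molar mass of CePO4: 1·140.116 + 1·30.974 + 4·15.999 = 235.086 g/mol.
Mass of Ce per formula unit: 1 × 140.116 = 140.116 g.
Weight fraction Ce = 140.116 / 235.086 = 0.5960.

59.60 mass %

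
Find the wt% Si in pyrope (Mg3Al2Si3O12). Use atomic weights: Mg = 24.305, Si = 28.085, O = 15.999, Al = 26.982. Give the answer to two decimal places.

20.90 wt%

Molar mass of Mg3Al2Si3O12: 3×24.305 + 2×26.982 + 3×28.085 + 12×15.999 = 403.122 g/mol.
Mass of Si per formula unit: 3 × 28.085 = 84.255 g.
Weight fraction Si = 84.255 / 403.122 = 0.2090.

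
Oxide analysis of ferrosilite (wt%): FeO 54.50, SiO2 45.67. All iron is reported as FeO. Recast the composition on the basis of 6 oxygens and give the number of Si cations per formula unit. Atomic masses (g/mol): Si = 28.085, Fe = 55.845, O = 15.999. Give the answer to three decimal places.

2.001 Si apfu

FeO (M=71.844): mol = 0.75859; Fe = 0.75859, O = 0.75859.
SiO2 (M=60.083): mol = 0.76012; Si = 0.76012, O = 1.52024.
ΣO = 2.27883; factor = 6/ΣO = 2.63293.
Si apfu = 0.76012 × 2.63293 = 2.001.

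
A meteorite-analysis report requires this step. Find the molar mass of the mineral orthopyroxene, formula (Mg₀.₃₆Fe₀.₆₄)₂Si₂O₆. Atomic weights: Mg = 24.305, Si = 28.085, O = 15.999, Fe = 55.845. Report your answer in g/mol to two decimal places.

Mg: 0.72 × 24.305 = 17.4996
Fe: 1.28 × 55.845 = 71.4816
Si: 2 × 28.085 = 56.1700
O: 6 × 15.999 = 95.9940
Summing the contributions gives the formula mass.

241.15 g/mol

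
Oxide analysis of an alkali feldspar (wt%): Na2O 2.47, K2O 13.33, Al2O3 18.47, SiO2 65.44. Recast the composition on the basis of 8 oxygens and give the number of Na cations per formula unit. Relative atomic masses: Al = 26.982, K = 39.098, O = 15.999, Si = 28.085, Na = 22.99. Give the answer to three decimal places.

Na2O (M=61.979): mol = 0.03985; Na = 0.07970, O = 0.03985.
K2O (M=94.195): mol = 0.14151; K = 0.28302, O = 0.14151.
Al2O3 (M=101.961): mol = 0.18115; Al = 0.36230, O = 0.54345.
SiO2 (M=60.083): mol = 1.08916; Si = 1.08916, O = 2.17832.
ΣO = 2.90313; factor = 8/ΣO = 2.75565.
Na apfu = 0.07970 × 2.75565 = 0.220.

0.220 Na apfu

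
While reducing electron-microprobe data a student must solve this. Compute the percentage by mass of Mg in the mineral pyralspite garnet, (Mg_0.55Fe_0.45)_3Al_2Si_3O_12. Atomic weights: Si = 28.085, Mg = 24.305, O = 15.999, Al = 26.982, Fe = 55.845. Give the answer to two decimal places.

Formula mass = 1.65·24.305 + 1.35·55.845 + 2·26.982 + 3·28.085 + 12·15.999 = 445.701 g/mol, of which 40.103 g is Mg.
So Mg makes up 40.103/445.701 = 0.0900 of the mass, i.e. 9.00%.

9.00 mass %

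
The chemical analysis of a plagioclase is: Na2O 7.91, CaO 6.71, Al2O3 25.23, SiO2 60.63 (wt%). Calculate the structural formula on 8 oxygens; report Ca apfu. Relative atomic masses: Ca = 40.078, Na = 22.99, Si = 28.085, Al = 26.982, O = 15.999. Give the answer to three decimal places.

7.91 wt% Na2O ÷ 61.979 g/mol = 0.12762 mol, giving 0.25524 Na and 0.12762 O.
6.71 wt% CaO ÷ 56.077 g/mol = 0.11966 mol, giving 0.11966 Ca and 0.11966 O.
25.23 wt% Al2O3 ÷ 101.961 g/mol = 0.24745 mol, giving 0.49490 Al and 0.74235 O.
60.63 wt% SiO2 ÷ 60.083 g/mol = 1.00910 mol, giving 1.00910 Si and 2.01820 O.
Oxygen sums to 3.00783; scaling by 8/3.00783 = 2.65972 puts the formula on 8 O.
Ca: 0.11966 × 2.65972 = 0.318 atoms per formula unit.

0.318 Ca apfu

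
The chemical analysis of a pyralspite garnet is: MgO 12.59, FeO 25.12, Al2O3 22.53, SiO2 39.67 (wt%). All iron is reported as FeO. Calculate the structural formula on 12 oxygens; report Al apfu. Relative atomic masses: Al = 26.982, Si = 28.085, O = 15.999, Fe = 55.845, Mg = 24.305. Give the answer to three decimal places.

2.005 Al apfu

MgO (M=40.304): mol = 0.31238; Mg = 0.31238, O = 0.31238.
FeO (M=71.844): mol = 0.34965; Fe = 0.34965, O = 0.34965.
Al2O3 (M=101.961): mol = 0.22097; Al = 0.44194, O = 0.66291.
SiO2 (M=60.083): mol = 0.66025; Si = 0.66025, O = 1.32050.
ΣO = 2.64544; factor = 12/ΣO = 4.53611.
Al apfu = 0.44194 × 4.53611 = 2.005.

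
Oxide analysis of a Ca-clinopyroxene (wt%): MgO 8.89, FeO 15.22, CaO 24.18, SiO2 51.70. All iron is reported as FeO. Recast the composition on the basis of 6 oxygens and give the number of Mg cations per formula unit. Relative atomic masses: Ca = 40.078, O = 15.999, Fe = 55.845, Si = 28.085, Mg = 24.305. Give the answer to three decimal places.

8.89 wt% MgO ÷ 40.304 g/mol = 0.22057 mol, giving 0.22057 Mg and 0.22057 O.
15.22 wt% FeO ÷ 71.844 g/mol = 0.21185 mol, giving 0.21185 Fe and 0.21185 O.
24.18 wt% CaO ÷ 56.077 g/mol = 0.43119 mol, giving 0.43119 Ca and 0.43119 O.
51.70 wt% SiO2 ÷ 60.083 g/mol = 0.86048 mol, giving 0.86048 Si and 1.72096 O.
Oxygen sums to 2.58457; scaling by 6/2.58457 = 2.32147 puts the formula on 6 O.
Mg: 0.22057 × 2.32147 = 0.512 atoms per formula unit.

0.512 Mg apfu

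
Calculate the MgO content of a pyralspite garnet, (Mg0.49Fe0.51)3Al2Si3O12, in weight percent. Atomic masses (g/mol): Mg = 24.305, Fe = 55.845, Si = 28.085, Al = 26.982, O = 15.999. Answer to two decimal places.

13.13 wt%

M((Mg0.49Fe0.51)3Al2Si3O12) = 451.378 g/mol; M(MgO) = 40.304 g/mol.
Moles MgO per formula unit = 1.47 Mg ÷ 1 = 1.4700.
MgO fraction = (1.4700 × 40.304) / 451.378 = 59.247/451.378 = 0.1313.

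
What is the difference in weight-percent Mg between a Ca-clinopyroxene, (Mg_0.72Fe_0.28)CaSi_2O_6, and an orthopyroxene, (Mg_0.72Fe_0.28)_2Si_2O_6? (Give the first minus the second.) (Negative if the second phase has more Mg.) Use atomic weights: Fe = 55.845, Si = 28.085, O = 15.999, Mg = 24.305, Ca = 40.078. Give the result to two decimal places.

-8.26 percentage points

Mg in (Mg_0.72Fe_0.28)CaSi_2O_6: molar mass 225.378 g/mol; 0.72×24.305 = 17.500 g → 7.76 wt%.
Mg in (Mg_0.72Fe_0.28)_2Si_2O_6: molar mass 218.436 g/mol; 1.44×24.305 = 34.999 g → 16.02 wt%.
Difference = 7.76 − 16.02 = -8.26 percentage points.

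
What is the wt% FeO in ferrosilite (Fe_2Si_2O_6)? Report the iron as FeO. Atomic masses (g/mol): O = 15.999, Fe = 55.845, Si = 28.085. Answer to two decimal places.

54.46 wt%

Molar mass of Fe_2Si_2O_6 = 2×55.845 + 2×28.085 + 6×15.999 = 263.854 g/mol.
Each formula unit contains 2 Fe, equivalent to 2/1 = 2.0000 mol FeO.
M(FeO) = 1×55.845 + 1×15.999 = 71.844 g/mol.
Mass of FeO per formula unit = 2.0000 × 71.844 = 143.688 g.
FeO wt% = 143.688 / 263.854 × 100 = 54.46%.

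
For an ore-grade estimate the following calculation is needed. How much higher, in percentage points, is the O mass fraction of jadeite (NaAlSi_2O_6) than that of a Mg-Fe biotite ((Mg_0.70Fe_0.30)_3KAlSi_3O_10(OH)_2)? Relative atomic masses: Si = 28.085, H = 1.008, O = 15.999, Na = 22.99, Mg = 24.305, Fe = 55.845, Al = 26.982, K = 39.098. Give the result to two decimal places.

M(NaAlSi_2O_6) = 202.136 g/mol, so wt% O = 95.994/202.136 × 100 = 47.49%.
M((Mg_0.70Fe_0.30)_3KAlSi_3O_10(OH)_2) = 445.640 g/mol, so wt% O = 191.988/445.640 × 100 = 43.08%.
47.49 − 43.08 = 4.41 pp.

4.41 percentage points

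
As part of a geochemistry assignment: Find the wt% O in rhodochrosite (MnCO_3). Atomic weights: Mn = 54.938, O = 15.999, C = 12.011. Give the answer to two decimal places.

Molar mass of MnCO_3: 1×54.938 + 1×12.011 + 3×15.999 = 114.946 g/mol.
Mass of O per formula unit: 3 × 15.999 = 47.997 g.
Weight fraction O = 47.997 / 114.946 = 0.4176.

41.76 mass %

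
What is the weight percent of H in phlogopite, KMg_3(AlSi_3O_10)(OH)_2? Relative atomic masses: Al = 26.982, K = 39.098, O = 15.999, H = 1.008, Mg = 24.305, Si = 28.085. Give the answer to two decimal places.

Formula mass = 1*39.098 + 3*24.305 + 1*26.982 + 3*28.085 + 12*15.999 + 2*1.008 = 417.254 g/mol, of which 2.016 g is H.
So H makes up 2.016/417.254 = 0.0048 of the mass, i.e. 0.48%.

0.48 weight percent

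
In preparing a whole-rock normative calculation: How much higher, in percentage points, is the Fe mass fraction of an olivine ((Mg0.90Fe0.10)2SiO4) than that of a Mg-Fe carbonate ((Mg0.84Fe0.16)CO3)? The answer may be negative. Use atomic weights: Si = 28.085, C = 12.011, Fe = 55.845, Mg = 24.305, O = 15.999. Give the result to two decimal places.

-2.40 percentage points

Fe in (Mg0.90Fe0.10)2SiO4: molar mass 146.999 g/mol; 0.20×55.845 = 11.169 g → 7.60 wt%.
Fe in (Mg0.84Fe0.16)CO3: molar mass 89.359 g/mol; 0.16×55.845 = 8.935 g → 10.00 wt%.
Difference = 7.60 − 10.00 = -2.40 percentage points.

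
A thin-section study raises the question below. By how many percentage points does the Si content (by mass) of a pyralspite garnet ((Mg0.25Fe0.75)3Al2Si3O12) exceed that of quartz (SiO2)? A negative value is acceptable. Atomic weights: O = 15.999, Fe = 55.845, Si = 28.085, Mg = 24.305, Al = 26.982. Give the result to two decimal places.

-28.97 percentage points

Si in (Mg0.25Fe0.75)3Al2Si3O12: molar mass 474.087 g/mol; 3×28.085 = 84.255 g → 17.77 wt%.
Si in SiO2: molar mass 60.083 g/mol; 1×28.085 = 28.085 g → 46.74 wt%.
Difference = 17.77 − 46.74 = -28.97 percentage points.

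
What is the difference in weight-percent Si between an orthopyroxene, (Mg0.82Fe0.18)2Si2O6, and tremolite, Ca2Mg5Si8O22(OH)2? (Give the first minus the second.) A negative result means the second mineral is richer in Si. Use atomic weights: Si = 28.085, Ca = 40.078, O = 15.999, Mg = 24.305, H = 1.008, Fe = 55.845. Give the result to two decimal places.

-1.18 percentage points

M((Mg0.82Fe0.18)2Si2O6) = 212.128 g/mol, so wt% Si = 56.170/212.128 × 100 = 26.48%.
M(Ca2Mg5Si8O22(OH)2) = 812.353 g/mol, so wt% Si = 224.680/812.353 × 100 = 27.66%.
26.48 − 27.66 = -1.18 pp.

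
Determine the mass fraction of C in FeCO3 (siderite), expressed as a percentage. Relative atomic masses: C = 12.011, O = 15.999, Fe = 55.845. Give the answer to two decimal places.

Molar mass of FeCO3: 1·55.845 + 1·12.011 + 3·15.999 = 115.853 g/mol.
Mass of C per formula unit: 1 × 12.011 = 12.011 g.
Weight fraction C = 12.011 / 115.853 = 0.1037.

10.37 mass %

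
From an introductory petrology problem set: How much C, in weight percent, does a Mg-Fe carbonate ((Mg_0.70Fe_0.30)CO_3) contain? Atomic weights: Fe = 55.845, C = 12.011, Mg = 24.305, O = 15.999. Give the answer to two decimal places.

12.81 weight percent

Formula mass = 0.70·24.305 + 0.30·55.845 + 1·12.011 + 3·15.999 = 93.775 g/mol, of which 12.011 g is C.
So C makes up 12.011/93.775 = 0.1281 of the mass, i.e. 12.81%.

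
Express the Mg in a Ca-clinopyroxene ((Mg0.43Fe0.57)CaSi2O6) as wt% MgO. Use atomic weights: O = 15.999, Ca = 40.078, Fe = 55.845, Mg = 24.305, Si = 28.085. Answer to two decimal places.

Formula mass = 234.525 g/mol.
0.43 Mg → 0.4300 mol MgO per formula unit; M(MgO) = 40.304, so MgO mass = 17.331 g.
17.331/234.525 × 100 = 7.39 wt%.

7.39 wt%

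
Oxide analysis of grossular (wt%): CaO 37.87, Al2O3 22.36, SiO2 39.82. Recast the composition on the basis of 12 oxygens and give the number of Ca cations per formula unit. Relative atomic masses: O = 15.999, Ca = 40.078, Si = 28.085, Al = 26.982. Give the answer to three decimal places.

3.048 Ca apfu

CaO: 37.87/56.077 = 0.67532 mol → 0.67532 mol Ca, 0.67532 mol O.
Al2O3: 22.36/101.961 = 0.21930 mol → 0.43860 mol Al, 0.65790 mol O.
SiO2: 39.82/60.083 = 0.66275 mol → 0.66275 mol Si, 1.32550 mol O.
Total oxygen = 2.65872 mol. Normalization factor = 12/2.65872 = 4.51345.
Ca per 12 O = 0.67532 × 4.51345 = 3.048.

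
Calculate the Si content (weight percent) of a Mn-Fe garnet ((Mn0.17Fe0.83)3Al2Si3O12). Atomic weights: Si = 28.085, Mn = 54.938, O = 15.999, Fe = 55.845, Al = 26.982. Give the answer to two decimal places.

M((Mn0.17Fe0.83)3Al2Si3O12) = 497.279 g/mol.
Si contributes 3 × 28.085 = 84.255 g per mole.
84.255/497.279 = 0.1694 → 16.94%.

16.94 weight percent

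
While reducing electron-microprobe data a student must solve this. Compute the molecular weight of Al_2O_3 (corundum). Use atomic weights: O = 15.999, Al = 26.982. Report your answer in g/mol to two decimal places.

M = 2*26.982 + 3*15.999

101.96 g/mol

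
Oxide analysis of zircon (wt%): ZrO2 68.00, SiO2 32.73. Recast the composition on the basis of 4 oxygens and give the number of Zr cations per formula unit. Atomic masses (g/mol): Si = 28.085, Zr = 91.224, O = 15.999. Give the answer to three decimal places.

ZrO2 (M=123.222): mol = 0.55185; Zr = 0.55185, O = 1.10370.
SiO2 (M=60.083): mol = 0.54475; Si = 0.54475, O = 1.08950.
ΣO = 2.19320; factor = 4/ΣO = 1.82382.
Zr apfu = 0.55185 × 1.82382 = 1.006.

1.006 Zr apfu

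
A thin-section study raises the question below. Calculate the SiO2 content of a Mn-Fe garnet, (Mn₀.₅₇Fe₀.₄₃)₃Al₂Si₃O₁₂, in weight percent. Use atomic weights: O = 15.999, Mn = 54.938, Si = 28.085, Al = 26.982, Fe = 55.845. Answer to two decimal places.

36.33 wt%

Formula mass = 496.191 g/mol.
3 Si → 3.0000 mol SiO2 per formula unit; M(SiO2) = 60.083, so SiO2 mass = 180.249 g.
180.249/496.191 × 100 = 36.33 wt%.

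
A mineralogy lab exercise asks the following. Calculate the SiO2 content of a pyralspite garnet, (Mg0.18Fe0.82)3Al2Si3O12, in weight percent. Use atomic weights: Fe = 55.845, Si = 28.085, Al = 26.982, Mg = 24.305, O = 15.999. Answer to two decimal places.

M((Mg0.18Fe0.82)3Al2Si3O12) = 480.710 g/mol; M(SiO2) = 60.083 g/mol.
Moles SiO2 per formula unit = 3 Si ÷ 1 = 3.0000.
SiO2 fraction = (3.0000 × 60.083) / 480.710 = 180.249/480.710 = 0.3750.

37.50 wt%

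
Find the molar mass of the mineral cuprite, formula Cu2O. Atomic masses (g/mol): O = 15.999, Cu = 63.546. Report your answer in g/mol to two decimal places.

143.09 g/mol

The formula mass is the sum 2(63.546) + 1(15.999).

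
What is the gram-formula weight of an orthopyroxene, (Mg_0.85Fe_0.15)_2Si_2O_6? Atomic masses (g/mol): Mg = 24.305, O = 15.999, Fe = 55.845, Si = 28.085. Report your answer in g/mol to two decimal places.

210.24 g/mol

Mg: 1.70 × 24.305 = 41.3185
Fe: 0.30 × 55.845 = 16.7535
Si: 2 × 28.085 = 56.1700
O: 6 × 15.999 = 95.9940
Summing the contributions gives the formula mass.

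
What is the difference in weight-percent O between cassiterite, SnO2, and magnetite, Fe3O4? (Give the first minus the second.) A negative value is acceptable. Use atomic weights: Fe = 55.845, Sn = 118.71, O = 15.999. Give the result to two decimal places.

First mineral: 31.998 g O in 150.708 g formula = 21.23 wt% O.
Second mineral: 63.996 g O in 231.531 g formula = 27.64 wt% O.
21.23% − 27.64% gives a difference of -6.41 percentage points.

-6.41 percentage points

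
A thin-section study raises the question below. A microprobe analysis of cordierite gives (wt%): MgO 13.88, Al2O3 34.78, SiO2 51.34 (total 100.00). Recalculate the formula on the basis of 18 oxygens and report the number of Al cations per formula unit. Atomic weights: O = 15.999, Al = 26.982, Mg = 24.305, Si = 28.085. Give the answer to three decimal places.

3.991 Al apfu

13.88 wt% MgO ÷ 40.304 g/mol = 0.34438 mol, giving 0.34438 Mg and 0.34438 O.
34.78 wt% Al2O3 ÷ 101.961 g/mol = 0.34111 mol, giving 0.68222 Al and 1.02333 O.
51.34 wt% SiO2 ÷ 60.083 g/mol = 0.85448 mol, giving 0.85448 Si and 1.70896 O.
Oxygen sums to 3.07667; scaling by 18/3.07667 = 5.85048 puts the formula on 18 O.
Al: 0.68222 × 5.85048 = 3.991 atoms per formula unit.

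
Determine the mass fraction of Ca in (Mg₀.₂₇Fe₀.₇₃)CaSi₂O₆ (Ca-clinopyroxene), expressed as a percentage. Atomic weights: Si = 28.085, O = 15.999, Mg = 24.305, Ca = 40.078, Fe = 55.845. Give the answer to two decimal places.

16.73 weight percent

Molar mass of (Mg₀.₂₇Fe₀.₇₃)CaSi₂O₆: 0.27*24.305 + 0.73*55.845 + 1*40.078 + 2*28.085 + 6*15.999 = 239.571 g/mol.
Mass of Ca per formula unit: 1 × 40.078 = 40.078 g.
Weight fraction Ca = 40.078 / 239.571 = 0.1673.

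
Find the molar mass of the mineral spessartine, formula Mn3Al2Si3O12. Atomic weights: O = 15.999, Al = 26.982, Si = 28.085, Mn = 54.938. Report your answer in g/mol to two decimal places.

M = 3(54.938) + 2(26.982) + 3(28.085) + 12(15.999)

495.02 g/mol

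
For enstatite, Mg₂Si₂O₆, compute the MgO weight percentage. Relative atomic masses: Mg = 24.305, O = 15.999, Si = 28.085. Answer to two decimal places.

40.15 wt%

Molar mass of Mg₂Si₂O₆ = 2×24.305 + 2×28.085 + 6×15.999 = 200.774 g/mol.
Each formula unit contains 2 Mg, equivalent to 2/1 = 2.0000 mol MgO.
M(MgO) = 1×24.305 + 1×15.999 = 40.304 g/mol.
Mass of MgO per formula unit = 2.0000 × 40.304 = 80.608 g.
MgO wt% = 80.608 / 200.774 × 100 = 40.15%.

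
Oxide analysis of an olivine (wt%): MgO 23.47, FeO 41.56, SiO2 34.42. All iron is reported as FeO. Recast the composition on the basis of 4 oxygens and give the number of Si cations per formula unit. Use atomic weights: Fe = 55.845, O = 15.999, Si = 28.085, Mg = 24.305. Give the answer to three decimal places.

MgO (M=40.304): mol = 0.58232; Mg = 0.58232, O = 0.58232.
FeO (M=71.844): mol = 0.57848; Fe = 0.57848, O = 0.57848.
SiO2 (M=60.083): mol = 0.57287; Si = 0.57287, O = 1.14574.
ΣO = 2.30654; factor = 4/ΣO = 1.73420.
Si apfu = 0.57287 × 1.73420 = 0.993.

0.993 Si apfu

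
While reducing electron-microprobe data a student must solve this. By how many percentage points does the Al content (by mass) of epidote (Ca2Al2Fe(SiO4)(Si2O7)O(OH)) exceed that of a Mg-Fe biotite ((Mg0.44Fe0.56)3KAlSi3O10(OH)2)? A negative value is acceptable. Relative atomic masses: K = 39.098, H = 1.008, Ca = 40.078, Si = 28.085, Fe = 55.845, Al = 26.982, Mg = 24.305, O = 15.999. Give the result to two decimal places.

5.43 percentage points

Al in Ca2Al2Fe(SiO4)(Si2O7)O(OH): molar mass 483.215 g/mol; 2×26.982 = 53.964 g → 11.17 wt%.
Al in (Mg0.44Fe0.56)3KAlSi3O10(OH)2: molar mass 470.241 g/mol; 1×26.982 = 26.982 g → 5.74 wt%.
Difference = 11.17 − 5.74 = 5.43 percentage points.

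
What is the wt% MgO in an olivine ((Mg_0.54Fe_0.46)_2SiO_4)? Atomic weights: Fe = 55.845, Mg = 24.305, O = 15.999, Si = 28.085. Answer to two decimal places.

25.65 wt%

Molar mass of (Mg_0.54Fe_0.46)_2SiO_4 = 1.08×24.305 + 0.92×55.845 + 1×28.085 + 4×15.999 = 169.708 g/mol.
Each formula unit contains 1.08 Mg, equivalent to 1.08/1 = 1.0800 mol MgO.
M(MgO) = 1×24.305 + 1×15.999 = 40.304 g/mol.
Mass of MgO per formula unit = 1.0800 × 40.304 = 43.528 g.
MgO wt% = 43.528 / 169.708 × 100 = 25.65%.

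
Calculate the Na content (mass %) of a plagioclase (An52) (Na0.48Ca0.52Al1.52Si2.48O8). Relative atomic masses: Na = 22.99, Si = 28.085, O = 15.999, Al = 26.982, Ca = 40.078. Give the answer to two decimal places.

4.08 mass %

Formula mass = 0.48·22.99 + 0.52·40.078 + 1.52·26.982 + 2.48·28.085 + 8·15.999 = 270.531 g/mol, of which 11.035 g is Na.
So Na makes up 11.035/270.531 = 0.0408 of the mass, i.e. 4.08%.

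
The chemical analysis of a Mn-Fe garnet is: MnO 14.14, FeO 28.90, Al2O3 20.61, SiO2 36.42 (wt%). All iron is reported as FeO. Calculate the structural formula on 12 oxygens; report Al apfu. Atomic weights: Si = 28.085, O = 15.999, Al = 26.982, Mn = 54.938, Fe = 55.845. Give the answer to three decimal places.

MnO: 14.14/70.937 = 0.19933 mol → 0.19933 mol Mn, 0.19933 mol O.
FeO: 28.90/71.844 = 0.40226 mol → 0.40226 mol Fe, 0.40226 mol O.
Al2O3: 20.61/101.961 = 0.20214 mol → 0.40428 mol Al, 0.60642 mol O.
SiO2: 36.42/60.083 = 0.60616 mol → 0.60616 mol Si, 1.21232 mol O.
Total oxygen = 2.42033 mol. Normalization factor = 12/2.42033 = 4.95800.
Al per 12 O = 0.40428 × 4.95800 = 2.004.

2.004 Al apfu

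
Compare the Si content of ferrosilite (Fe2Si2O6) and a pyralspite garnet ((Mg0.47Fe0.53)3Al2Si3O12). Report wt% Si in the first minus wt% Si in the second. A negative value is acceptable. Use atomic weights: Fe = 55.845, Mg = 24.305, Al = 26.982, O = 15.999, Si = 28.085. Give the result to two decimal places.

Si in Fe2Si2O6: molar mass 263.854 g/mol; 2×28.085 = 56.170 g → 21.29 wt%.
Si in (Mg0.47Fe0.53)3Al2Si3O12: molar mass 453.271 g/mol; 3×28.085 = 84.255 g → 18.59 wt%.
Difference = 21.29 − 18.59 = 2.70 percentage points.

2.70 percentage points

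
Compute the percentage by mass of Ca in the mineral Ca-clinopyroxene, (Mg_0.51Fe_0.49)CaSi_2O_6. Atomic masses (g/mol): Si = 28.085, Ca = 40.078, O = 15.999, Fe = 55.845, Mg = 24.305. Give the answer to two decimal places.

17.27 weight percent

Formula mass = 0.51×24.305 + 0.49×55.845 + 1×40.078 + 2×28.085 + 6×15.999 = 232.002 g/mol, of which 40.078 g is Ca.
So Ca makes up 40.078/232.002 = 0.1727 of the mass, i.e. 17.27%.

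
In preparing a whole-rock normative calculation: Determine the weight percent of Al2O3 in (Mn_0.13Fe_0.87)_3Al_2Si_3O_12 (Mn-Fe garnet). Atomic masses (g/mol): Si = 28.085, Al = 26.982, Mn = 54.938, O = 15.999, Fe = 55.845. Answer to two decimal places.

20.50 wt%

Formula mass = 497.388 g/mol.
2 Al → 1.0000 mol Al2O3 per formula unit; M(Al2O3) = 101.961, so Al2O3 mass = 101.961 g.
101.961/497.388 × 100 = 20.50 wt%.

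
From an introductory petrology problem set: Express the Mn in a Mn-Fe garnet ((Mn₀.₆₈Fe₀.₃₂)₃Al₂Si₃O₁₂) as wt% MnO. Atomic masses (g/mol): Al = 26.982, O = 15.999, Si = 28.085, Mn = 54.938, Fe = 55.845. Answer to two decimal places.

Formula mass = 495.892 g/mol.
2.04 Mn → 2.0400 mol MnO per formula unit; M(MnO) = 70.937, so MnO mass = 144.711 g.
144.711/495.892 × 100 = 29.18 wt%.

29.18 wt%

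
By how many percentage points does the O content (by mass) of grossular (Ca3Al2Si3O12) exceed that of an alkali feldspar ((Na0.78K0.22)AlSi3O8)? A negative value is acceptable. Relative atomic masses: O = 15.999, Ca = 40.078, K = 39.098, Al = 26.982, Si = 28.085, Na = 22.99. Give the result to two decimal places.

O in Ca3Al2Si3O12: molar mass 450.441 g/mol; 12×15.999 = 191.988 g → 42.62 wt%.
O in (Na0.78K0.22)AlSi3O8: molar mass 265.763 g/mol; 8×15.999 = 127.992 g → 48.16 wt%.
Difference = 42.62 − 48.16 = -5.54 percentage points.

-5.54 percentage points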